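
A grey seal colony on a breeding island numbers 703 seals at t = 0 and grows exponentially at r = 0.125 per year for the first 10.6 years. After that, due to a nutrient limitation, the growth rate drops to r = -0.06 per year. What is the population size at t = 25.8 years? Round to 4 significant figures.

1062 seals

Phase 1: N(10.6) = 703·e^(0.125×10.6) = 703·e^1.325 = 2644.82.
Phase 2 runs for 25.8 − 10.6 = 15.2 years at r = -0.06.
N(25.8) = 2644.82·e^(-0.06×15.2) = 2644.82·e^-0.912 = 1062.48.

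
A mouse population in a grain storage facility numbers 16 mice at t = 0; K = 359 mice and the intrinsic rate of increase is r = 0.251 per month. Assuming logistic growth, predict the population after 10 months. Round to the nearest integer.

A = (K − N₀)/N₀ = (359 − 16)/16 = 21.438.
N(t) = K/(1 + A·e^(−rt)) = 359/(1 + 21.438×e^(−0.251×10)).
e^(−2.51) = 0.081268; denominator = 1 + 21.438×0.081268 = 2.7422.
N = 359/2.7422 = 130.917.

131 mice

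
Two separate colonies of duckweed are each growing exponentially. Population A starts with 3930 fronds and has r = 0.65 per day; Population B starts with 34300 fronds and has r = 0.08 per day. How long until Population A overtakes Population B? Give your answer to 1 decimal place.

Set 3930·e^(0.65t) = 34300·e^(0.08t).
e^((0.65 − 0.08)t) = 34300/3930 → e^(0.57·t) = 8.7277.
0.57·t = ln(8.7277) = 2.1665, so t = 2.1665/0.57 = 3.8009.

3.8 days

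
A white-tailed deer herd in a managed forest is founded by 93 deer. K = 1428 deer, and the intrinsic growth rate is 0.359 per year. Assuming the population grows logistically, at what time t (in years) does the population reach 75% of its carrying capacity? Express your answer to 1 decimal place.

10.5 years

A = (K − N₀)/N₀ = (1428 − 93)/93 = 14.355.
Solve 1428/(1 + 14.355·e^(−0.359t)) = 1071: 1 + 14.355·e^(−0.359t) = 1.3333, so e^(−0.359t) = 0.023221.
−0.359·t = ln(0.023221) = -3.7627, so t = 3.7627/0.359 = 10.481.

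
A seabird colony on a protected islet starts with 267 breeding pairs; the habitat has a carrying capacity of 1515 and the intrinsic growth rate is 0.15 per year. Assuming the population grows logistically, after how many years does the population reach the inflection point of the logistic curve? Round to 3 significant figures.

Logistic growth is fastest at N = K/2 = 757.5.
A = (K − N₀)/N₀ = 4.6742. Set K/(1 + A·e^(−rt)) = K/2 → A·e^(−rt) = 1.
e^(−0.15t) = 1/4.6742 = 0.213942, so t = ln(4.6742)/0.15 = 1.542/0.15 = 10.28.

10.3 years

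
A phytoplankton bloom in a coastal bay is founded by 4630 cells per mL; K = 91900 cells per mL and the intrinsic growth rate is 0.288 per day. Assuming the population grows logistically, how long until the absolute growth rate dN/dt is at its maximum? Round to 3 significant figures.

Logistic growth is fastest at N = K/2 = 45950.
A = (K − N₀)/N₀ = 18.849. Set K/(1 + A·e^(−rt)) = K/2 → A·e^(−rt) = 1.
e^(−0.288t) = 1/18.849 = 0.0530537, so t = ln(18.849)/0.288 = 2.9364/0.288 = 10.196.

10.2 days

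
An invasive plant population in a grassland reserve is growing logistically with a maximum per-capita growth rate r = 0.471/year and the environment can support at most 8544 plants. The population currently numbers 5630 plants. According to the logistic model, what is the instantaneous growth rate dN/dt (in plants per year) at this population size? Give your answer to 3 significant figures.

dN/dt = rN(1 − N/K) = 0.471 × 5630 × (1 − 5630/8544).
1 − 5630/8544 = 0.34106; dN/dt = 0.471 × 5630 × 0.34106 = 904.39.

904 plants per year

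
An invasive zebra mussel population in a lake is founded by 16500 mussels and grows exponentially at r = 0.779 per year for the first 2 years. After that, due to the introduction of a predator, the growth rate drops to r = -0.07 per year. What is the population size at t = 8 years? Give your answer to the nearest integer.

51489 mussels

Phase 1: N(2) = 16500·e^(0.779×2) = 16500·e^1.558 = 78363.7.
Phase 2 runs for 8 − 2 = 6 years at r = -0.07.
N(8) = 78363.7·e^(-0.07×6) = 78363.7·e^-0.42 = 51488.6.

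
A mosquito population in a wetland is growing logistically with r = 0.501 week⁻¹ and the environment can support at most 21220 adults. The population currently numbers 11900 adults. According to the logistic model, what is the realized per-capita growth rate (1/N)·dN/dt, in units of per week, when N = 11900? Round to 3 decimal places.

0.220 per week

(1/N)·dN/dt = r(1 − N/K) = 0.501 × (1 − 11900/21220).
= 0.501 × 0.43921 = 0.22004.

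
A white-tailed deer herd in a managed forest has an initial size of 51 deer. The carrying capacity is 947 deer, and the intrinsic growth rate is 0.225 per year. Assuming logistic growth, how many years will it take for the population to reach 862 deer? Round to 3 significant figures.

A = (K − N₀)/N₀ = (947 − 51)/51 = 17.569.
Solve 947/(1 + 17.569·e^(−0.225t)) = 862: 1 + 17.569·e^(−0.225t) = 1.0986, so e^(−0.225t) = 0.00561273.
−0.225·t = ln(0.00561273) = -5.1827, so t = 5.1827/0.225 = 23.034.

23.0 years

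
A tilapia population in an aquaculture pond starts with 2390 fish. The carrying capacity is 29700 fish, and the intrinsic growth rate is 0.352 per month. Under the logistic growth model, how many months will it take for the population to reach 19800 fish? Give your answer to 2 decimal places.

A = (K − N₀)/N₀ = (29700 − 2390)/2390 = 11.427.
Solve 29700/(1 + 11.427·e^(−0.352t)) = 19800: 1 + 11.427·e^(−0.352t) = 1.5, so e^(−0.352t) = 0.0437569.
−0.352·t = ln(0.0437569) = -3.1291, so t = 3.1291/0.352 = 8.8895.

8.89 months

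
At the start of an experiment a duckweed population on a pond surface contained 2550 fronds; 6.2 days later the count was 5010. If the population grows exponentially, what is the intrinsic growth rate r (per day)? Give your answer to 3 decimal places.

From N(t) = N₀·e^(rt): e^(r·6.2) = 5010/2550 = 1.9647.
r·6.2 = ln(1.9647) = 0.67534, so r = 0.67534/6.2 = 0.10893.

0.109 per day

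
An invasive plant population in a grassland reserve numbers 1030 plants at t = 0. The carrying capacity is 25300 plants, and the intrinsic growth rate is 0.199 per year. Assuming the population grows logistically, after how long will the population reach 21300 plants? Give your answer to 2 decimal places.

24.28 years

A = (K − N₀)/N₀ = (25300 − 1030)/1030 = 23.563.
Solve 25300/(1 + 23.563·e^(−0.199t)) = 21300: 1 + 23.563·e^(−0.199t) = 1.1878, so e^(−0.199t) = 0.00796981.
−0.199·t = ln(0.00796981) = -4.8321, so t = 4.8321/0.199 = 24.282.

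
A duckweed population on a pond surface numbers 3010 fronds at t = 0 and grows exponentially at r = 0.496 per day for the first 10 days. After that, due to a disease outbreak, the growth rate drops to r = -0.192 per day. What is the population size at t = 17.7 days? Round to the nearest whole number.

97860 fronds

Phase 1: N(10) = 3010·e^(0.496×10) = 3010·e^4.96 = 429207.
Phase 2 runs for 17.7 − 10 = 7.7 days at r = -0.192.
N(17.7) = 429207·e^(-0.192×7.7) = 429207·e^-1.478 = 97860.2.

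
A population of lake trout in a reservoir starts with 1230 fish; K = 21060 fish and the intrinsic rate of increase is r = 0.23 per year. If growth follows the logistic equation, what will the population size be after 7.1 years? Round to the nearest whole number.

A = (K − N₀)/N₀ = (21060 − 1230)/1230 = 16.122.
N(t) = K/(1 + A·e^(−rt)) = 21060/(1 + 16.122×e^(−0.23×7.1)).
e^(−1.633) = 0.19534; denominator = 1 + 16.122×0.19534 = 4.1493.
N = 21060/4.1493 = 5075.55.

5076 fish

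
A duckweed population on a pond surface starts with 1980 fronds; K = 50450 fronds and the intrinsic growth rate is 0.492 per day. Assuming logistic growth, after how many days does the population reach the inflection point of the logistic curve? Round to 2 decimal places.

6.50 days

Logistic growth is fastest at N = K/2 = 25225.
A = (K − N₀)/N₀ = 24.48. Set K/(1 + A·e^(−rt)) = K/2 → A·e^(−rt) = 1.
e^(−0.492t) = 1/24.48 = 0.04085, so t = ln(24.48)/0.492 = 3.1978/0.492 = 6.4997.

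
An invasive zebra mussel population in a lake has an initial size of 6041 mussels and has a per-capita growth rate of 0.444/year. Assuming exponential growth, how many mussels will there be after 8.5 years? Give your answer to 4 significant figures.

263100 mussels

N(t) = N₀·e^(rt) = 6041 × e^(0.444×8.5) = 6041 × e^3.774.
e^3.774 ≈ 43.554, so N ≈ 6041 × 43.554 = 263109.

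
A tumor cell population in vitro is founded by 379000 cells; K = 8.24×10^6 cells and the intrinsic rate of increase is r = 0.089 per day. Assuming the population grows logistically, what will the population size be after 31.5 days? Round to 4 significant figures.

A = (K − N₀)/N₀ = (8.24×10^6 − 379000)/379000 = 20.741.
N(t) = K/(1 + A·e^(−rt)) = 8.24×10^6/(1 + 20.741×e^(−0.089×31.5)).
e^(−2.803) = 0.060598; denominator = 1 + 20.741×0.060598 = 2.2569.
N = 8.24×10^6/2.2569 = 3.651057×10^6.

3651000 cells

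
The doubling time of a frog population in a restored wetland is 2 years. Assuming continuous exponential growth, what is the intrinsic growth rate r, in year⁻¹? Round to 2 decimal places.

0.35 per year

r = ln(2)/t_d = 0.6931/2 = 0.34657.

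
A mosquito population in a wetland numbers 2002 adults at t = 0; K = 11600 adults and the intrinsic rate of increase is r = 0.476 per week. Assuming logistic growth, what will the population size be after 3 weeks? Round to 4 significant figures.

A = (K − N₀)/N₀ = (11600 − 2002)/2002 = 4.7942.
N(t) = K/(1 + A·e^(−rt)) = 11600/(1 + 4.7942×e^(−0.476×3)).
e^(−1.428) = 0.23979; denominator = 1 + 4.7942×0.23979 = 2.1496.
N = 11600/2.1496 = 5396.37.

5396 adults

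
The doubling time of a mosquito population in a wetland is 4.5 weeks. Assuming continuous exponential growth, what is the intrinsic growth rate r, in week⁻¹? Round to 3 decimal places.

r = ln(2)/t_d = 0.6931/4.5 = 0.15403.

0.154 per week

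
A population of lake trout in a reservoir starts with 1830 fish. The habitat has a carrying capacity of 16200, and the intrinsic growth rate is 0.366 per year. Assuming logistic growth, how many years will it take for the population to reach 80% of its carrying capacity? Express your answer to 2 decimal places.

A = (K − N₀)/N₀ = (16200 − 1830)/1830 = 7.8525.
Solve 16200/(1 + 7.8525·e^(−0.366t)) = 12960: 1 + 7.8525·e^(−0.366t) = 1.25, so e^(−0.366t) = 0.0318372.
−0.366·t = ln(0.0318372) = -3.4471, so t = 3.4471/0.366 = 9.4184.

9.42 years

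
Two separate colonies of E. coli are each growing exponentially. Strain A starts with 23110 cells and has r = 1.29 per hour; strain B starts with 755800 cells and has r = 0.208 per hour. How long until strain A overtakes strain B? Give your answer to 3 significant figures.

3.22 hours

Set 23110·e^(1.29t) = 755800·e^(0.208t).
e^((1.29 − 0.208)t) = 755800/23110 → e^(1.082·t) = 32.704.
1.082·t = ln(32.704) = 3.4875, so t = 3.4875/1.082 = 3.2232.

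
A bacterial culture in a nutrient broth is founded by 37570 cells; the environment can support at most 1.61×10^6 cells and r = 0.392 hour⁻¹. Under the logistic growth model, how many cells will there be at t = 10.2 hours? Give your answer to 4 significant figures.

A = (K − N₀)/N₀ = (1.61×10^6 − 37570)/37570 = 41.853.
N(t) = K/(1 + A·e^(−rt)) = 1.61×10^6/(1 + 41.853×e^(−0.392×10.2)).
e^(−3.998) = 0.018345; denominator = 1 + 41.853×0.018345 = 1.7678.
N = 1.61×10^6/1.7678 = 910737.

910700 cells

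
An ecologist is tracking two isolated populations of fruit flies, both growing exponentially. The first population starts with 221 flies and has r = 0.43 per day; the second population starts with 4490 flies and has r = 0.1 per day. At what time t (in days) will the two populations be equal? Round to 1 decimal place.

9.1 days

Set 221·e^(0.43t) = 4490·e^(0.1t).
e^((0.43 − 0.1)t) = 4490/221 → e^(0.33·t) = 20.317.
0.33·t = ln(20.317) = 3.0114, so t = 3.0114/0.33 = 9.1256.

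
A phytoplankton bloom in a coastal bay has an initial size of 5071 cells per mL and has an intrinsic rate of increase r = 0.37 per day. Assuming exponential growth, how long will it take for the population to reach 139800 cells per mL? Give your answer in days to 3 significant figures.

Set N₀·e^(rt) = 139800: e^(0.37·t) = 139800/5071 = 27.569.
0.37·t = ln(27.569) = 3.3167, so t = 3.3167/0.37 = 8.964.

8.96 days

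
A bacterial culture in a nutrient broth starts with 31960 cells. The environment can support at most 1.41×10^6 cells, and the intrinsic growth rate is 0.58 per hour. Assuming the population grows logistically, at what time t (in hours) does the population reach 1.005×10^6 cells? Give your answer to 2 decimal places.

A = (K − N₀)/N₀ = (1.41×10^6 − 31960)/31960 = 43.118.
Solve 1.41×10^6/(1 + 43.118·e^(−0.58t)) = 1.005×10^6: 1 + 43.118·e^(−0.58t) = 1.403, so e^(−0.58t) = 0.00934617.
−0.58·t = ln(0.00934617) = -4.6728, so t = 4.6728/0.58 = 8.0565.

8.06 hours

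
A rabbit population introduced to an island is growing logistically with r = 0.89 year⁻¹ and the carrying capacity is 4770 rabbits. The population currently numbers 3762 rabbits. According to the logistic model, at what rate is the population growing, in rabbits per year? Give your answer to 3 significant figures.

dN/dt = rN(1 − N/K) = 0.89 × 3762 × (1 − 3762/4770).
1 − 3762/4770 = 0.21132; dN/dt = 0.89 × 3762 × 0.21132 = 707.54.

708 rabbits per year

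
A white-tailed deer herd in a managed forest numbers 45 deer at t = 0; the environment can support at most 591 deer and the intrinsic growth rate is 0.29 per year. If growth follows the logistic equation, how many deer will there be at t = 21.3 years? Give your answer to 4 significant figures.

576.5 deer

A = (K − N₀)/N₀ = (591 − 45)/45 = 12.133.
N(t) = K/(1 + A·e^(−rt)) = 591/(1 + 12.133×e^(−0.29×21.3)).
e^(−6.177) = 0.0020766; denominator = 1 + 12.133×0.0020766 = 1.0252.
N = 591/1.0252 = 576.475.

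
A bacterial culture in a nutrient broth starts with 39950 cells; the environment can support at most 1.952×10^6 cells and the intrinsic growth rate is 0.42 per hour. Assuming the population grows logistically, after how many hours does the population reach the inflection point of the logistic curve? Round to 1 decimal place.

Logistic growth is fastest at N = K/2 = 976000.
A = (K − N₀)/N₀ = 47.861. Set K/(1 + A·e^(−rt)) = K/2 → A·e^(−rt) = 1.
e^(−0.42t) = 1/47.861 = 0.0208938, so t = ln(47.861)/0.42 = 3.8683/0.42 = 9.2102.

9.2 hours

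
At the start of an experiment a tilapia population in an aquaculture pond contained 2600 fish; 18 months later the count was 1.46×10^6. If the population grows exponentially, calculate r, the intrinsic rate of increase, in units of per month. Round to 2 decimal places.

From N(t) = N₀·e^(rt): e^(r·18) = 1.46×10^6/2600 = 561.54.
r·18 = ln(561.54) = 6.3307, so r = 6.3307/18 = 0.3517.

0.35 per month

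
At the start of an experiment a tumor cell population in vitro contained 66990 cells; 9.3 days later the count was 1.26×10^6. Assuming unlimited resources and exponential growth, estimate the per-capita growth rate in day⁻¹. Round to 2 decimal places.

0.32 per day

From N(t) = N₀·e^(rt): e^(r·9.3) = 1.26×10^6/66990 = 18.809.
r·9.3 = ln(18.809) = 2.9343, so r = 2.9343/9.3 = 0.31552.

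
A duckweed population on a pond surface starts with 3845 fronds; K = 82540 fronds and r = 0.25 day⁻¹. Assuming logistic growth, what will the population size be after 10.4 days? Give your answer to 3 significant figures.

32800 fronds

A = (K − N₀)/N₀ = (82540 − 3845)/3845 = 20.467.
N(t) = K/(1 + A·e^(−rt)) = 82540/(1 + 20.467×e^(−0.25×10.4)).
e^(−2.6) = 0.074274; denominator = 1 + 20.467×0.074274 = 2.5201.
N = 82540/2.5201 = 32752.1.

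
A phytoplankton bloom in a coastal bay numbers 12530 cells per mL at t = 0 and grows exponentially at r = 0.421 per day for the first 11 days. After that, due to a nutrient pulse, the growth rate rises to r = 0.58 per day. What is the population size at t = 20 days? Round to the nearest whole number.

Phase 1: N(11) = 12530·e^(0.421×11) = 12530·e^4.631 = 1.285786×10^6.
Phase 2 runs for 20 − 11 = 9 days at r = 0.58.
N(20) = 1.285786×10^6·e^(0.58×9) = 1.285786×10^6·e^5.22 = 2.377859×10^8.

237785853 cells per mL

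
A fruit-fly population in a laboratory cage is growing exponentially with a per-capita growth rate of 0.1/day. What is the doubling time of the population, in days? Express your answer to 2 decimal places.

6.93 days

Doubling time t_d = ln(2)/r = 0.6931/0.1 = 6.9315.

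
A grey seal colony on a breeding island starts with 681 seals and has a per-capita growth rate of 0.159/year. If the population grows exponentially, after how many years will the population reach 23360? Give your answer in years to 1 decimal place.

Set N₀·e^(rt) = 23360: e^(0.159·t) = 23360/681 = 34.302.
0.159·t = ln(34.302) = 3.5352, so t = 3.5352/0.159 = 22.234.

22.2 years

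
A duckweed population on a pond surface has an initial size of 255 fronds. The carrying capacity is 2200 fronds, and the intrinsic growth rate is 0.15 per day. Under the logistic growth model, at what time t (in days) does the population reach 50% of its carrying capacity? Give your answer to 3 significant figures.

A = (K − N₀)/N₀ = (2200 − 255)/255 = 7.6275.
Solve 2200/(1 + 7.6275·e^(−0.15t)) = 1100: 1 + 7.6275·e^(−0.15t) = 2, so e^(−0.15t) = 0.131105.
−0.15·t = ln(0.131105) = -2.0318, so t = 2.0318/0.15 = 13.545.

13.5 days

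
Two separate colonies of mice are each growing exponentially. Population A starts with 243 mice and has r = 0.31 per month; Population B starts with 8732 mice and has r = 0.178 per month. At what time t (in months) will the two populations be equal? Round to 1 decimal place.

27.1 months

Set 243·e^(0.31t) = 8732·e^(0.178t).
e^((0.31 − 0.178)t) = 8732/243 → e^(0.132·t) = 35.934.
0.132·t = ln(35.934) = 3.5817, so t = 3.5817/0.132 = 27.134.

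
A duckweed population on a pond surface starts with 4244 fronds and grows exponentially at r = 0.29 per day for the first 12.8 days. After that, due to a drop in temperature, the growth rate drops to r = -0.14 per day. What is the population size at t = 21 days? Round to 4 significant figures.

Phase 1: N(12.8) = 4244·e^(0.29×12.8) = 4244·e^3.712 = 173731.
Phase 2 runs for 21 − 12.8 = 8.2 days at r = -0.14.
N(21) = 173731·e^(-0.14×8.2) = 173731·e^-1.148 = 55119.6.

55120 fronds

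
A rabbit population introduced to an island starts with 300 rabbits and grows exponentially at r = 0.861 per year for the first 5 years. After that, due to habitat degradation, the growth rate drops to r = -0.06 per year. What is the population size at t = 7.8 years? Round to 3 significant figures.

Phase 1: N(5) = 300·e^(0.861×5) = 300·e^4.305 = 22220.8.
Phase 2 runs for 7.8 − 5 = 2.8 years at r = -0.06.
N(7.8) = 22220.8·e^(-0.06×2.8) = 22220.8·e^-0.168 = 18784.4.

18800 rabbits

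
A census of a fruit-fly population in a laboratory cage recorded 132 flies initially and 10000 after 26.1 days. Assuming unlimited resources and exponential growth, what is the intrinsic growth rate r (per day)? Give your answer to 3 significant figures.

From N(t) = N₀·e^(rt): e^(r·26.1) = 10000/132 = 75.758.
r·26.1 = ln(75.758) = 4.3275, so r = 4.3275/26.1 = 0.16581.

0.166 per day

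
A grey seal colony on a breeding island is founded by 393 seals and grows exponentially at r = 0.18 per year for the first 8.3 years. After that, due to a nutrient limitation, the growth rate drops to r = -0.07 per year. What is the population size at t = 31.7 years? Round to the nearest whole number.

Phase 1: N(8.3) = 393·e^(0.18×8.3) = 393·e^1.494 = 1750.77.
Phase 2 runs for 31.7 − 8.3 = 23.4 years at r = -0.07.
N(31.7) = 1750.77·e^(-0.07×23.4) = 1750.77·e^-1.638 = 340.294.

340 seals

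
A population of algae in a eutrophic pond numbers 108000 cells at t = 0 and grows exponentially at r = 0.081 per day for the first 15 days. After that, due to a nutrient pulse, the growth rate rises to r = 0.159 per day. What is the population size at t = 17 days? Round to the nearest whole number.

Phase 1: N(15) = 108000·e^(0.081×15) = 108000·e^1.215 = 363992.
Phase 2 runs for 17 − 15 = 2 days at r = 0.159.
N(17) = 363992·e^(0.159×2) = 363992·e^0.318 = 500262.

500262 cells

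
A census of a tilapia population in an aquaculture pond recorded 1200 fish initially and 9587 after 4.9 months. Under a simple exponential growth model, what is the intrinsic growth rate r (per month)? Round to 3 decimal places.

0.424 per month

From N(t) = N₀·e^(rt): e^(r·4.9) = 9587/1200 = 7.9892.
r·4.9 = ln(7.9892) = 2.0781, so r = 2.0781/4.9 = 0.4241.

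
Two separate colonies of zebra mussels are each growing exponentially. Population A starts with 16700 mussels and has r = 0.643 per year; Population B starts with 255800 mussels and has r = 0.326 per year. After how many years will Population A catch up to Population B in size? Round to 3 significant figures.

8.61 years

Set 16700·e^(0.643t) = 255800·e^(0.326t).
e^((0.643 − 0.326)t) = 255800/16700 → e^(0.317·t) = 15.317.
0.317·t = ln(15.317) = 2.729, so t = 2.729/0.317 = 8.6088.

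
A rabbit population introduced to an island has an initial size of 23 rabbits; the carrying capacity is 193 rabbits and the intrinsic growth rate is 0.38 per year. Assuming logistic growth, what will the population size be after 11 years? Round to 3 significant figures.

A = (K − N₀)/N₀ = (193 − 23)/23 = 7.3913.
N(t) = K/(1 + A·e^(−rt)) = 193/(1 + 7.3913×e^(−0.38×11)).
e^(−4.18) = 0.015299; denominator = 1 + 7.3913×0.015299 = 1.1131.
N = 193/1.1131 = 173.393.

173 rabbits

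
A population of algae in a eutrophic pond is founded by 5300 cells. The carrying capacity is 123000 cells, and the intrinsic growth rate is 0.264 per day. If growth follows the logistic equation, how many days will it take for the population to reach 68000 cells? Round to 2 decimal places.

A = (K − N₀)/N₀ = (123000 − 5300)/5300 = 22.208.
Solve 123000/(1 + 22.208·e^(−0.264t)) = 68000: 1 + 22.208·e^(−0.264t) = 1.8088, so e^(−0.264t) = 0.0364211.
−0.264·t = ln(0.0364211) = -3.3126, so t = 3.3126/0.264 = 12.548.

12.55 days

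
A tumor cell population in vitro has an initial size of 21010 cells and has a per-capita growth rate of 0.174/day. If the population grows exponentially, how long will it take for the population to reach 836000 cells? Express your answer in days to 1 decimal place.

21.2 days

Set N₀·e^(rt) = 836000: e^(0.174·t) = 836000/21010 = 39.791.
0.174·t = ln(39.791) = 3.6836, so t = 3.6836/0.174 = 21.17.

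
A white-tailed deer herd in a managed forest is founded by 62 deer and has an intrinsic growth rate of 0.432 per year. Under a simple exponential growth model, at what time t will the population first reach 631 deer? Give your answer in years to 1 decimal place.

5.4 years

Set N₀·e^(rt) = 631: e^(0.432·t) = 631/62 = 10.177.
0.432·t = ln(10.177) = 2.3202, so t = 2.3202/0.432 = 5.3708.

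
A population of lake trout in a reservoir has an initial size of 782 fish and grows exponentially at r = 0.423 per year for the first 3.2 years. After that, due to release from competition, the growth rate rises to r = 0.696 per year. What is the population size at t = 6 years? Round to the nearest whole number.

21253 fish

Phase 1: N(3.2) = 782·e^(0.423×3.2) = 782·e^1.354 = 3027.39.
Phase 2 runs for 6 − 3.2 = 2.8 years at r = 0.696.
N(6) = 3027.39·e^(0.696×2.8) = 3027.39·e^1.949 = 21253.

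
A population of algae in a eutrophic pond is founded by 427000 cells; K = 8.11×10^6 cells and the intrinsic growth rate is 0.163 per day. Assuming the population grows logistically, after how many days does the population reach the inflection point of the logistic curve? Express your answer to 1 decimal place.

Logistic growth is fastest at N = K/2 = 4.055×10^6.
A = (K − N₀)/N₀ = 17.993. Set K/(1 + A·e^(−rt)) = K/2 → A·e^(−rt) = 1.
e^(−0.163t) = 1/17.993 = 0.0555772, so t = ln(17.993)/0.163 = 2.89/0.163 = 17.73.

17.7 days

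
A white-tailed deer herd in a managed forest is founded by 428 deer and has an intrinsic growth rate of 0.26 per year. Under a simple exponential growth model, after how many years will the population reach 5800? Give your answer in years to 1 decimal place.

10.0 years

Set N₀·e^(rt) = 5800: e^(0.26·t) = 5800/428 = 13.551.
0.26·t = ln(13.551) = 2.6065, so t = 2.6065/0.26 = 10.025.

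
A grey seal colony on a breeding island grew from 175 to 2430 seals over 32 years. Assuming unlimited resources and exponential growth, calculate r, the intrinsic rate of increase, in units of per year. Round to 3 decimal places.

From N(t) = N₀·e^(rt): e^(r·32) = 2430/175 = 13.886.
r·32 = ln(13.886) = 2.6309, so r = 2.6309/32 = 0.082214.

0.082 per year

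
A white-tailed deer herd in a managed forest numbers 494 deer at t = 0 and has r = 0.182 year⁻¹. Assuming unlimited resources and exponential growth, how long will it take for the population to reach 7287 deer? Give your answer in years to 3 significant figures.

14.8 years

Set N₀·e^(rt) = 7287: e^(0.182·t) = 7287/494 = 14.751.
0.182·t = ln(14.751) = 2.6913, so t = 2.6913/0.182 = 14.787.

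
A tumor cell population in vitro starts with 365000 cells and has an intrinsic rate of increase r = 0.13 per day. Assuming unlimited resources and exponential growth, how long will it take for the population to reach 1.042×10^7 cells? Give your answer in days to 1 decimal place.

25.8 days

Set N₀·e^(rt) = 1.042×10^7: e^(0.13·t) = 1.042×10^7/365000 = 28.548.
0.13·t = ln(28.548) = 3.3516, so t = 3.3516/0.13 = 25.781.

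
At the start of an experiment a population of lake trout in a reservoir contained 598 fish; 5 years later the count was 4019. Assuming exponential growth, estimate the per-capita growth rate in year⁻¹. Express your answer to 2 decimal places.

From N(t) = N₀·e^(rt): e^(r·5) = 4019/598 = 6.7207.
r·5 = ln(6.7207) = 1.9052, so r = 1.9052/5 = 0.38104.

0.38 per year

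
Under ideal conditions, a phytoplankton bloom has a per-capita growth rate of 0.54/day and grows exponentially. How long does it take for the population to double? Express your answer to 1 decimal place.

Doubling time t_d = ln(2)/r = 0.6931/0.54 = 1.2836.

1.3 days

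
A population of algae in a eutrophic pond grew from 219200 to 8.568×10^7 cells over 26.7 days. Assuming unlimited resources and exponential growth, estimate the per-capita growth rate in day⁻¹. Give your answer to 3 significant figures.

0.224 per day

From N(t) = N₀·e^(rt): e^(r·26.7) = 8.568×10^7/219200 = 390.88.
r·26.7 = ln(390.88) = 5.9684, so r = 5.9684/26.7 = 0.22354.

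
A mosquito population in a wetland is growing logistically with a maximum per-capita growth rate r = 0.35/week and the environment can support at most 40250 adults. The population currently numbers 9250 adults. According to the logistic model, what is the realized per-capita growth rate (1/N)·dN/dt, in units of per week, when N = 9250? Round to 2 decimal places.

0.27 per week

(1/N)·dN/dt = r(1 − N/K) = 0.35 × (1 − 9250/40250).
= 0.35 × 0.77019 = 0.26957.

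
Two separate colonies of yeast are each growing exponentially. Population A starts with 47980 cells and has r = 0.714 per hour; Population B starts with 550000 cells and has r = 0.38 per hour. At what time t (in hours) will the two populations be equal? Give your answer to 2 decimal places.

7.30 hours

Set 47980·e^(0.714t) = 550000·e^(0.38t).
e^((0.714 − 0.38)t) = 550000/47980 → e^(0.334·t) = 11.463.
0.334·t = ln(11.463) = 2.4391, so t = 2.4391/0.334 = 7.3028.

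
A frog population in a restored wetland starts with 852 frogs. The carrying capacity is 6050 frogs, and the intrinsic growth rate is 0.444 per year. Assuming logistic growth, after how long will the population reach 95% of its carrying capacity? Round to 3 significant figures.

10.7 years

A = (K − N₀)/N₀ = (6050 − 852)/852 = 6.1009.
Solve 6050/(1 + 6.1009·e^(−0.444t)) = 5747.5: 1 + 6.1009·e^(−0.444t) = 1.0526, so e^(−0.444t) = 0.0086268.
−0.444·t = ln(0.0086268) = -4.7529, so t = 4.7529/0.444 = 10.705.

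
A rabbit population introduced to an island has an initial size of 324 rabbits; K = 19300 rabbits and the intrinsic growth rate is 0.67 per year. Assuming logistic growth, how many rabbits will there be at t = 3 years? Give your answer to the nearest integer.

A = (K − N₀)/N₀ = (19300 − 324)/324 = 58.568.
N(t) = K/(1 + A·e^(−rt)) = 19300/(1 + 58.568×e^(−0.67×3)).
e^(−2.01) = 0.13399; denominator = 1 + 58.568×0.13399 = 8.8474.
N = 19300/8.8474 = 2181.42.

2181 rabbits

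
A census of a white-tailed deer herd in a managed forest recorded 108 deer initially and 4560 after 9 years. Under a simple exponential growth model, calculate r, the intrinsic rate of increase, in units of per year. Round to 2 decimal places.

0.42 per year

From N(t) = N₀·e^(rt): e^(r·9) = 4560/108 = 42.222.
r·9 = ln(42.222) = 3.7429, so r = 3.7429/9 = 0.41588.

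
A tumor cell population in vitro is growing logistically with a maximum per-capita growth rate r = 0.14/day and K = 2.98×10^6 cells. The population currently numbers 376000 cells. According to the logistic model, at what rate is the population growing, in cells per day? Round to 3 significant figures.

46000 cells per day

dN/dt = rN(1 − N/K) = 0.14 × 376000 × (1 − 376000/2.98×10^6).
1 − 376000/2.98×10^6 = 0.87383; dN/dt = 0.14 × 376000 × 0.87383 = 45998.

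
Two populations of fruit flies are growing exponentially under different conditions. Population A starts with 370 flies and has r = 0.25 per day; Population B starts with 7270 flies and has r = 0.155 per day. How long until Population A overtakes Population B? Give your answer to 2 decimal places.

31.35 days

Set 370·e^(0.25t) = 7270·e^(0.155t).
e^((0.25 − 0.155)t) = 7270/370 → e^(0.095·t) = 19.649.
0.095·t = ln(19.649) = 2.978, so t = 2.978/0.095 = 31.347.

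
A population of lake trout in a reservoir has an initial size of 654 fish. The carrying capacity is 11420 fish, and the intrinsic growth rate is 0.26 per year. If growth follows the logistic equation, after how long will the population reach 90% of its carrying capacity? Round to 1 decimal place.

A = (K − N₀)/N₀ = (11420 − 654)/654 = 16.462.
Solve 11420/(1 + 16.462·e^(−0.26t)) = 10278: 1 + 16.462·e^(−0.26t) = 1.1111, so e^(−0.26t) = 0.00674964.
−0.26·t = ln(0.00674964) = -4.9983, so t = 4.9983/0.26 = 19.224.

19.2 years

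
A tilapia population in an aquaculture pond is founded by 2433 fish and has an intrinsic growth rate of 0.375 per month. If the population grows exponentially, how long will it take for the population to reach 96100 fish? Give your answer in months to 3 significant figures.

9.80 months

Set N₀·e^(rt) = 96100: e^(0.375·t) = 96100/2433 = 39.499.
0.375·t = ln(39.499) = 3.6763, so t = 3.6763/0.375 = 9.8034.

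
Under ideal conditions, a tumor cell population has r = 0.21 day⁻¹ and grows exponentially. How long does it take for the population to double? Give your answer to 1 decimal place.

Doubling time t_d = ln(2)/r = 0.6931/0.21 = 3.3007.

3.3 days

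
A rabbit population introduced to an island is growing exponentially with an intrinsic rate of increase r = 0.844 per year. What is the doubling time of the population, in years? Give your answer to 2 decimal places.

Doubling time t_d = ln(2)/r = 0.6931/0.844 = 0.82126.

0.82 years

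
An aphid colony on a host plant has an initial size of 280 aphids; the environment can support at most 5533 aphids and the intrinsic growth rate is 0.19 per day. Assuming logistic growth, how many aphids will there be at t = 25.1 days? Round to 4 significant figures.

4773 aphids

A = (K − N₀)/N₀ = (5533 − 280)/280 = 18.761.
N(t) = K/(1 + A·e^(−rt)) = 5533/(1 + 18.761×e^(−0.19×25.1)).
e^(−4.769) = 0.0084889; denominator = 1 + 18.761×0.0084889 = 1.1593.
N = 5533/1.1593 = 4772.88.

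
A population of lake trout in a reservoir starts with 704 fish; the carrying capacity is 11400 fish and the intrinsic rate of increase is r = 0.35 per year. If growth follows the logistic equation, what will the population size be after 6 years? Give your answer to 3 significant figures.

3990 fish

A = (K − N₀)/N₀ = (11400 − 704)/704 = 15.193.
N(t) = K/(1 + A·e^(−rt)) = 11400/(1 + 15.193×e^(−0.35×6)).
e^(−2.1) = 0.12246; denominator = 1 + 15.193×0.12246 = 2.8605.
N = 11400/2.8605 = 3985.31.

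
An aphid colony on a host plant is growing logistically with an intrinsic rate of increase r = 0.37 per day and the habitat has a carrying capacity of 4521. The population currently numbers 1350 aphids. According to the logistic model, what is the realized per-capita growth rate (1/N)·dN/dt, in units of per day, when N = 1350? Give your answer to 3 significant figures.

(1/N)·dN/dt = r(1 − N/K) = 0.37 × (1 − 1350/4521).
= 0.37 × 0.70139 = 0.25952.

0.260 per day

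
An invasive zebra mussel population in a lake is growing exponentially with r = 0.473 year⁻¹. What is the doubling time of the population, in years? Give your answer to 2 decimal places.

Doubling time t_d = ln(2)/r = 0.6931/0.473 = 1.4654.

1.47 years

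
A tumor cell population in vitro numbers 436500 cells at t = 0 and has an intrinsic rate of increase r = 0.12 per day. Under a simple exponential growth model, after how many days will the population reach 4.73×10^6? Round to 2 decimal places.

19.86 days

Set N₀·e^(rt) = 4.73×10^6: e^(0.12·t) = 4.73×10^6/436500 = 10.836.
0.12·t = ln(10.836) = 2.3829, so t = 2.3829/0.12 = 19.857.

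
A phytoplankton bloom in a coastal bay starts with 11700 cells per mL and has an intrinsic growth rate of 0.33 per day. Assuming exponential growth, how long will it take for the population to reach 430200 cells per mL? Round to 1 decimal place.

10.9 days

Set N₀·e^(rt) = 430200: e^(0.33·t) = 430200/11700 = 36.769.
0.33·t = ln(36.769) = 3.6047, so t = 3.6047/0.33 = 10.923.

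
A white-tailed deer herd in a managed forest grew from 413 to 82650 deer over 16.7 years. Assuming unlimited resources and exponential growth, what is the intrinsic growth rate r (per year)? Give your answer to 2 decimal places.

0.32 per year

From N(t) = N₀·e^(rt): e^(r·16.7) = 82650/413 = 200.12.
r·16.7 = ln(200.12) = 5.2989, so r = 5.2989/16.7 = 0.3173.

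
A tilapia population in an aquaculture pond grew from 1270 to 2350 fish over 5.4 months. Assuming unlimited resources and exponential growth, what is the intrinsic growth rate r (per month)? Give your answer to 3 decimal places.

From N(t) = N₀·e^(rt): e^(r·5.4) = 2350/1270 = 1.8504.
r·5.4 = ln(1.8504) = 0.6154, so r = 0.6154/5.4 = 0.11396.

0.114 per month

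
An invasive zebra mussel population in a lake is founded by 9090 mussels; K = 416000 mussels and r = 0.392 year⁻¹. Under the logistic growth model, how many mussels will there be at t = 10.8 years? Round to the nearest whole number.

A = (K − N₀)/N₀ = (416000 − 9090)/9090 = 44.765.
N(t) = K/(1 + A·e^(−rt)) = 416000/(1 + 44.765×e^(−0.392×10.8)).
e^(−4.234) = 0.0145; denominator = 1 + 44.765×0.0145 = 1.6491.
N = 416000/1.6491 = 252260.

252260 mussels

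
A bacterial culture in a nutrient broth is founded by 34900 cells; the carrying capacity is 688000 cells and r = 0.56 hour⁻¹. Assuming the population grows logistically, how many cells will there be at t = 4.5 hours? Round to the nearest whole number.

A = (K − N₀)/N₀ = (688000 − 34900)/34900 = 18.713.
N(t) = K/(1 + A·e^(−rt)) = 688000/(1 + 18.713×e^(−0.56×4.5)).
e^(−2.52) = 0.08046; denominator = 1 + 18.713×0.08046 = 2.5057.
N = 688000/2.5057 = 274576.

274576 cells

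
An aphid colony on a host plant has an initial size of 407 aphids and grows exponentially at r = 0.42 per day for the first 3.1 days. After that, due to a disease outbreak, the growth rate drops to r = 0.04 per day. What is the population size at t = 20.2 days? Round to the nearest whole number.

Phase 1: N(3.1) = 407·e^(0.42×3.1) = 407·e^1.302 = 1496.39.
Phase 2 runs for 20.2 − 3.1 = 17.1 days at r = 0.04.
N(20.2) = 1496.39·e^(0.04×17.1) = 1496.39·e^0.684 = 2965.54.

2966 aphids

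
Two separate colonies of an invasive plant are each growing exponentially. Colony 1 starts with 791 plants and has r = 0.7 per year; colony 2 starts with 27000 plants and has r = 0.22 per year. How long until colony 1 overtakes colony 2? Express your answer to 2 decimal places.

7.35 years

Set 791·e^(0.7t) = 27000·e^(0.22t).
e^((0.7 − 0.22)t) = 27000/791 → e^(0.48·t) = 34.134.
0.48·t = ln(34.134) = 3.5303, so t = 3.5303/0.48 = 7.3548.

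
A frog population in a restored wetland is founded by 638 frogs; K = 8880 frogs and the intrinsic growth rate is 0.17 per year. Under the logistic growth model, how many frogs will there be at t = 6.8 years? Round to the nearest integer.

1753 frogs

A = (K − N₀)/N₀ = (8880 − 638)/638 = 12.918.
N(t) = K/(1 + A·e^(−rt)) = 8880/(1 + 12.918×e^(−0.17×6.8)).
e^(−1.156) = 0.31474; denominator = 1 + 12.918×0.31474 = 5.066.
N = 8880/5.066 = 1752.86.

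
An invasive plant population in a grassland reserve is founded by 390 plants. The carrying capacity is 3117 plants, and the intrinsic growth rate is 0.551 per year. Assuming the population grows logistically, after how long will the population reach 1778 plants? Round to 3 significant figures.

4.04 years

A = (K − N₀)/N₀ = (3117 − 390)/390 = 6.9923.
Solve 3117/(1 + 6.9923·e^(−0.551t)) = 1778: 1 + 6.9923·e^(−0.551t) = 1.7531, so e^(−0.551t) = 0.107703.
−0.551·t = ln(0.107703) = -2.2284, so t = 2.2284/0.551 = 4.0442.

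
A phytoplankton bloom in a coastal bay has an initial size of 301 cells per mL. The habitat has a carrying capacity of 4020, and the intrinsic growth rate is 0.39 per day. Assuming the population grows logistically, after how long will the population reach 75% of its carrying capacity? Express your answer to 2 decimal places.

A = (K − N₀)/N₀ = (4020 − 301)/301 = 12.355.
Solve 4020/(1 + 12.355·e^(−0.39t)) = 3015: 1 + 12.355·e^(−0.39t) = 1.3333, so e^(−0.39t) = 0.0269786.
−0.39·t = ln(0.0269786) = -3.6127, so t = 3.6127/0.39 = 9.2634.

9.26 days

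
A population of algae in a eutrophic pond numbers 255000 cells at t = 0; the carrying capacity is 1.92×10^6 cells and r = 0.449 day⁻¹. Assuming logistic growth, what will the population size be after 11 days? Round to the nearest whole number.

A = (K − N₀)/N₀ = (1.92×10^6 − 255000)/255000 = 6.5294.
N(t) = K/(1 + A·e^(−rt)) = 1.92×10^6/(1 + 6.5294×e^(−0.449×11)).
e^(−4.939) = 0.0071618; denominator = 1 + 6.5294×0.0071618 = 1.0468.
N = 1.92×10^6/1.0468 = 1.834228×10^6.

1834228 cells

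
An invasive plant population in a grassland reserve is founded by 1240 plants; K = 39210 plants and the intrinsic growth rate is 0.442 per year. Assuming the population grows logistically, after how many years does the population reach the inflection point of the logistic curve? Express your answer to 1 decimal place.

Logistic growth is fastest at N = K/2 = 19605.
A = (K − N₀)/N₀ = 30.621. Set K/(1 + A·e^(−rt)) = K/2 → A·e^(−rt) = 1.
e^(−0.442t) = 1/30.621 = 0.0326574, so t = ln(30.621)/0.442 = 3.4217/0.442 = 7.7414.

7.7 years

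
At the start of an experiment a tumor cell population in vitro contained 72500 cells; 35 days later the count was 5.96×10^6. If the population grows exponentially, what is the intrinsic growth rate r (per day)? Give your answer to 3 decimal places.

0.126 per day

From N(t) = N₀·e^(rt): e^(r·35) = 5.96×10^6/72500 = 82.207.
r·35 = ln(82.207) = 4.4092, so r = 4.4092/35 = 0.12598.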